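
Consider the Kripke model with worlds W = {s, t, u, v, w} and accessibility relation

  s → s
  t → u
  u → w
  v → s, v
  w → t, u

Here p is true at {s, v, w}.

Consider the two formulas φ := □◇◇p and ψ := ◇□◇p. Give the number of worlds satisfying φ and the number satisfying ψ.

For □◇◇p:
s: successors {s}; ◇◇p there: s:T. ✓
t: successors {u}; ◇◇p there: u:F. ✗
u: successors {w}; ◇◇p there: w:T. ✓
v: successors {s, v}; ◇◇p there: s:T, v:T. ✓
w: successors {t, u}; ◇◇p there: t:T, u:F. ✗
— 3 worlds.
For ◇□◇p:
s: successors {s}; □◇p there: s:T. ✓
t: successors {u}; □◇p there: u:F. ✗
u: successors {w}; □◇p there: w:F. ✗
v: successors {s, v}; □◇p there: s:T, v:T. ✓
w: successors {t, u}; □◇p there: t:T, u:F. ✓
— 3 worlds.

3 and 3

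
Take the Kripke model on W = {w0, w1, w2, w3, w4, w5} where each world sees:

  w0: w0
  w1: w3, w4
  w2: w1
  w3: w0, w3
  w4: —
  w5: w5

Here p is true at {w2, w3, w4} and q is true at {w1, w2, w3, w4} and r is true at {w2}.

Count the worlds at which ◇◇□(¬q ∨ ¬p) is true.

w0: successors {w0}; ◇□(¬q ∨ ¬p) there: w0:T. ✓
w1: successors {w3, w4}; ◇□(¬q ∨ ¬p) there: w3:T, w4:F. ✓
w2: successors {w1}; ◇□(¬q ∨ ¬p) there: w1:T. ✓
w3: successors {w0, w3}; ◇□(¬q ∨ ¬p) there: w0:T, w3:T. ✓
w4: no successors, so ◇◇□(¬q ∨ ¬p) fails. ✗
w5: successors {w5}; ◇□(¬q ∨ ¬p) there: w5:T. ✓
Satisfying worlds: {w0, w1, w2, w3, w5}.

5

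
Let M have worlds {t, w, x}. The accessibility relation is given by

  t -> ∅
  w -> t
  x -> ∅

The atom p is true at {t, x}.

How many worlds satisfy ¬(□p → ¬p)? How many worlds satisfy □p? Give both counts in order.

For ¬(□p → ¬p):
t: □p → ¬p is F. ✓
w: □p → ¬p is T. ✗
x: □p → ¬p is F. ✓
— 2 worlds.
For □p:
t: no successors, so □p holds vacuously. ✓
w: successors {t}; p there: t:T. ✓
x: no successors, so □p holds vacuously. ✓
— 3 worlds.

2 and 3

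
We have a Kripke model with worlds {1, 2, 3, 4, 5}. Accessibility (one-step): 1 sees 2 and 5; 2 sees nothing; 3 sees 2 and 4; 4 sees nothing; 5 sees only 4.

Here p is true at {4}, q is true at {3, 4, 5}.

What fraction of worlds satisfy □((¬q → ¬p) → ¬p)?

1: successors {2, 5}; (¬q → ¬p) → ¬p there: 2:T, 5:T. ✓
2: no successors, so □((¬q → ¬p) → ¬p) holds vacuously. ✓
3: successors {2, 4}; (¬q → ¬p) → ¬p there: 2:T, 4:F. ✗
4: no successors, so □((¬q → ¬p) → ¬p) holds vacuously. ✓
5: successors {4}; (¬q → ¬p) → ¬p there: 4:F. ✗
That's 3 of 5 worlds, so 3/5.

3/5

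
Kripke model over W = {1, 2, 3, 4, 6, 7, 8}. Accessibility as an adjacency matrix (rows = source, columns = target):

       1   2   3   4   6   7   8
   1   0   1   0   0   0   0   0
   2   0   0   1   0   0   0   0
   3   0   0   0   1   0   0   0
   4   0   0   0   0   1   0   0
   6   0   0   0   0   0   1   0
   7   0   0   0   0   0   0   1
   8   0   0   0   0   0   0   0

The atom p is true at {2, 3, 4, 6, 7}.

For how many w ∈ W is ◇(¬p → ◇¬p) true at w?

1: successors {2}; ¬p → ◇¬p there: 2:T. ✓
2: successors {3}; ¬p → ◇¬p there: 3:T. ✓
3: successors {4}; ¬p → ◇¬p there: 4:T. ✓
4: successors {6}; ¬p → ◇¬p there: 6:T. ✓
6: successors {7}; ¬p → ◇¬p there: 7:T. ✓
7: successors {8}; ¬p → ◇¬p there: 8:F. ✗
8: no successors, so ◇(¬p → ◇¬p) fails. ✗
Satisfying worlds: {1, 2, 3, 4, 6}.

5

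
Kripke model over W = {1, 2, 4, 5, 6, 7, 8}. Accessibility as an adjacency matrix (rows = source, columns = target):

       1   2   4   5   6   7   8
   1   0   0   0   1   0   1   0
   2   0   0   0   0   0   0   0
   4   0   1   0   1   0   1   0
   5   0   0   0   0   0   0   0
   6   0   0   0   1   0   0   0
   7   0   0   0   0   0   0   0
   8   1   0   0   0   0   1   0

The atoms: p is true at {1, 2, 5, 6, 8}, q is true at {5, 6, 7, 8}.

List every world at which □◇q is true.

{2, 5, 7}

1: successors {5, 7}; ◇q there: 5:F, 7:F. ✗
2: no successors, so □◇q holds vacuously. ✓
4: successors {2, 5, 7}; ◇q there: 2:F, 5:F, 7:F. ✗
5: no successors, so □◇q holds vacuously. ✓
6: successors {5}; ◇q there: 5:F. ✗
7: no successors, so □◇q holds vacuously. ✓
8: successors {1, 7}; ◇q there: 1:T, 7:F. ✗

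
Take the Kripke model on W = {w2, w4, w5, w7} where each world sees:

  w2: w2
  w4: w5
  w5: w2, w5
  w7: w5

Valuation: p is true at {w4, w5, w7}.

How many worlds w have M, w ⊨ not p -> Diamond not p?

4

w2: not p is T, Diamond not p is T. ✓
w4: not p is F, Diamond not p is F. ✓
w5: not p is F, Diamond not p is T. ✓
w7: not p is F, Diamond not p is F. ✓
Satisfying worlds: {w2, w4, w5, w7}.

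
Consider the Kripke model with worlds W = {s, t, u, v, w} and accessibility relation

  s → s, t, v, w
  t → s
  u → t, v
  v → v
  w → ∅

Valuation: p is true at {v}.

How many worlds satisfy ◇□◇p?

3

s: successors {s, t, v, w}; □◇p there: s:F, t:T, v:T, w:T. ✓
t: successors {s}; □◇p there: s:F. ✗
u: successors {t, v}; □◇p there: t:T, v:T. ✓
v: successors {v}; □◇p there: v:T. ✓
w: no successors, so ◇□◇p fails. ✗
Satisfying worlds: {s, u, v}.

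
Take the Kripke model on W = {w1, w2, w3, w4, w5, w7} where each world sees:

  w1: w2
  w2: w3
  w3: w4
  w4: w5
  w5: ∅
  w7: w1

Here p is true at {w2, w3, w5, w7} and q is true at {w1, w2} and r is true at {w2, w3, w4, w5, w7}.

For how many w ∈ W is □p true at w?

4

w1: successors {w2}; p there: w2:T. ✓
w2: successors {w3}; p there: w3:T. ✓
w3: successors {w4}; p there: w4:F. ✗
w4: successors {w5}; p there: w5:T. ✓
w5: no successors, so □p holds vacuously. ✓
w7: successors {w1}; p there: w1:F. ✗
Satisfying worlds: {w1, w2, w4, w5}.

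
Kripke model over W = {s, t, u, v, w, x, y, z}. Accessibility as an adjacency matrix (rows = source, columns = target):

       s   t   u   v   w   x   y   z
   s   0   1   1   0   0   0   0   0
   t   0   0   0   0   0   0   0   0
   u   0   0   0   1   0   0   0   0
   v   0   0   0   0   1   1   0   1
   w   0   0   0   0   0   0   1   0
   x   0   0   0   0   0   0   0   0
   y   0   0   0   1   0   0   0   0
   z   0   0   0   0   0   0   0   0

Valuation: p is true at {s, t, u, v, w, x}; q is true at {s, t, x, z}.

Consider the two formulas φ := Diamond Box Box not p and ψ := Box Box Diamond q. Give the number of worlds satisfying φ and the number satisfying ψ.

4 and 5

For Diamond Box Box not p:
s: successors {t, u}; Box Box not p there: t:T, u:F. ✓
t: no successors, so Diamond Box Box not p fails. ✗
u: successors {v}; Box Box not p there: v:T. ✓
v: successors {w, x, z}; Box Box not p there: w:F, x:T, z:T. ✓
w: successors {y}; Box Box not p there: y:F. ✗
x: no successors, so Diamond Box Box not p fails. ✗
y: successors {v}; Box Box not p there: v:T. ✓
z: no successors, so Diamond Box Box not p fails. ✗
— 4 worlds.
For Box Box Diamond q:
s: successors {t, u}; Box Diamond q there: t:T, u:T. ✓
t: no successors, so Box Box Diamond q holds vacuously. ✓
u: successors {v}; Box Diamond q there: v:F. ✗
v: successors {w, x, z}; Box Diamond q there: w:F, x:T, z:T. ✗
w: successors {y}; Box Diamond q there: y:T. ✓
x: no successors, so Box Box Diamond q holds vacuously. ✓
y: successors {v}; Box Diamond q there: v:F. ✗
z: no successors, so Box Box Diamond q holds vacuously. ✓
— 5 worlds.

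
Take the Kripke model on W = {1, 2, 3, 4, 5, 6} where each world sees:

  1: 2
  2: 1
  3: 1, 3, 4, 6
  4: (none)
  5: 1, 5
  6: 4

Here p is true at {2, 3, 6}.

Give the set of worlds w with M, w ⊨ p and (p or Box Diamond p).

1: p is F, p or Box Diamond p is F. ✗
2: p is T, p or Box Diamond p is T. ✓
3: p is T, p or Box Diamond p is T. ✓
4: p is F, p or Box Diamond p is T. ✗
5: p is F, p or Box Diamond p is F. ✗
6: p is T, p or Box Diamond p is T. ✓

{2, 3, 6}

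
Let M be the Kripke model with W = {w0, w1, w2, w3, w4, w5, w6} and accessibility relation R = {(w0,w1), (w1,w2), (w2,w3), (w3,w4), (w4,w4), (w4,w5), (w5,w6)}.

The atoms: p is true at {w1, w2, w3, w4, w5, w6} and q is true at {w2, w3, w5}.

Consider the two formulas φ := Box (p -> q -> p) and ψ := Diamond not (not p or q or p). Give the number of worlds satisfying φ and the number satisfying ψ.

7 and 0

For Box (p -> q -> p):
w0: successors {w1}; p -> q -> p there: w1:T. ✓
w1: successors {w2}; p -> q -> p there: w2:T. ✓
w2: successors {w3}; p -> q -> p there: w3:T. ✓
w3: successors {w4}; p -> q -> p there: w4:T. ✓
w4: successors {w4, w5}; p -> q -> p there: w4:T, w5:T. ✓
w5: successors {w6}; p -> q -> p there: w6:T. ✓
w6: no successors, so Box (p -> q -> p) holds vacuously. ✓
— 7 worlds.
For Diamond not (not p or q or p):
w0: successors {w1}; not (not p or q or p) there: w1:F. ✗
w1: successors {w2}; not (not p or q or p) there: w2:F. ✗
w2: successors {w3}; not (not p or q or p) there: w3:F. ✗
w3: successors {w4}; not (not p or q or p) there: w4:F. ✗
w4: successors {w4, w5}; not (not p or q or p) there: w4:F, w5:F. ✗
w5: successors {w6}; not (not p or q or p) there: w6:F. ✗
w6: no successors, so Diamond not (not p or q or p) fails. ✗
— 0 worlds.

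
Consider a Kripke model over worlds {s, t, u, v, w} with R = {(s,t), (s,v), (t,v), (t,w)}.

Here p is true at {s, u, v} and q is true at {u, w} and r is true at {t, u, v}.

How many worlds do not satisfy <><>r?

s: successors {t, v}; <>r there: t:T, v:F. ✓
t: successors {v, w}; <>r there: v:F, w:F. ✗
u: no successors, so <><>r fails. ✗
v: no successors, so <><>r fails. ✗
w: no successors, so <><>r fails. ✗
Satisfying worlds: {s}.
So <><>r fails at the other 4 worlds.

4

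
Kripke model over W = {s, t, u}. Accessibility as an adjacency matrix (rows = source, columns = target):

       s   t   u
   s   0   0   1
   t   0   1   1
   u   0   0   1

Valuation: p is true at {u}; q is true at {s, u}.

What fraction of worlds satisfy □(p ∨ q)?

2/3

s: successors {u}; p ∨ q there: u:T. ✓
t: successors {t, u}; p ∨ q there: t:F, u:T. ✗
u: successors {u}; p ∨ q there: u:T. ✓
That's 2 of 3 worlds, so 2/3.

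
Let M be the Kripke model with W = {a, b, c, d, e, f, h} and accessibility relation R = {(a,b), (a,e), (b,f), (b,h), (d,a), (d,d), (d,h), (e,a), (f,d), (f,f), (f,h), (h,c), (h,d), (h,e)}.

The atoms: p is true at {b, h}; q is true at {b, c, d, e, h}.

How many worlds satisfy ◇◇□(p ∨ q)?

a: successors {b, e}; ◇□(p ∨ q) there: b:T, e:T. ✓
b: successors {f, h}; ◇□(p ∨ q) there: f:T, h:T. ✓
c: no successors, so ◇◇□(p ∨ q) fails. ✗
d: successors {a, d, h}; ◇□(p ∨ q) there: a:F, d:T, h:T. ✓
e: successors {a}; ◇□(p ∨ q) there: a:F. ✗
f: successors {d, f, h}; ◇□(p ∨ q) there: d:T, f:T, h:T. ✓
h: successors {c, d, e}; ◇□(p ∨ q) there: c:F, d:T, e:T. ✓
Satisfying worlds: {a, b, d, f, h}.

5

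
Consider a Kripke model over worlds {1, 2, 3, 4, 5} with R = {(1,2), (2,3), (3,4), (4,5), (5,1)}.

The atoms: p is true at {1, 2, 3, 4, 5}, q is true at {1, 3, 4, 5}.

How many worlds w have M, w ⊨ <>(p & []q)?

4

1: successors {2}; p & []q there: 2:T. ✓
2: successors {3}; p & []q there: 3:T. ✓
3: successors {4}; p & []q there: 4:T. ✓
4: successors {5}; p & []q there: 5:T. ✓
5: successors {1}; p & []q there: 1:F. ✗
Satisfying worlds: {1, 2, 3, 4}.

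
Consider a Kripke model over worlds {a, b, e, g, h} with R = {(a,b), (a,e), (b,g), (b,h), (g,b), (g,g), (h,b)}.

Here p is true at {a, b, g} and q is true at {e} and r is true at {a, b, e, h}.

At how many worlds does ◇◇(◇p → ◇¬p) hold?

a: successors {b, e}; ◇(◇p → ◇¬p) there: b:F, e:F. ✗
b: successors {g, h}; ◇(◇p → ◇¬p) there: g:T, h:T. ✓
e: no successors, so ◇◇(◇p → ◇¬p) fails. ✗
g: successors {b, g}; ◇(◇p → ◇¬p) there: b:F, g:T. ✓
h: successors {b}; ◇(◇p → ◇¬p) there: b:F. ✗
Satisfying worlds: {b, g}.

2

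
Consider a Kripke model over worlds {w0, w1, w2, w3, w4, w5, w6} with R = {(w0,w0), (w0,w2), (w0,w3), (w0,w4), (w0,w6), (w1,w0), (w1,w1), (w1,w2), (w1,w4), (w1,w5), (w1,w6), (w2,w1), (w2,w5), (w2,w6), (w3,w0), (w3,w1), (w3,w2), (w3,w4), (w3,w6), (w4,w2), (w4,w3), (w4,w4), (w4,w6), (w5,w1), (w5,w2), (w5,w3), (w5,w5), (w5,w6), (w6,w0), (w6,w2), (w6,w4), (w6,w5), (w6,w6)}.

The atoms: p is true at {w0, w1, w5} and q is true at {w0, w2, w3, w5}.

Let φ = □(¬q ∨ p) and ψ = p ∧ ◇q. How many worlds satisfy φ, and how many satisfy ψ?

For □(¬q ∨ p):
w0: successors {w0, w2, w3, w4, w6}; ¬q ∨ p there: w0:T, w2:F, w3:F, w4:T, w6:T. ✗
w1: successors {w0, w1, w2, w4, w5, w6}; ¬q ∨ p there: w0:T, w1:T, w2:F, w4:T, w5:T, w6:T. ✗
w2: successors {w1, w5, w6}; ¬q ∨ p there: w1:T, w5:T, w6:T. ✓
w3: successors {w0, w1, w2, w4, w6}; ¬q ∨ p there: w0:T, w1:T, w2:F, w4:T, w6:T. ✗
w4: successors {w2, w3, w4, w6}; ¬q ∨ p there: w2:F, w3:F, w4:T, w6:T. ✗
w5: successors {w1, w2, w3, w5, w6}; ¬q ∨ p there: w1:T, w2:F, w3:F, w5:T, w6:T. ✗
w6: successors {w0, w2, w4, w5, w6}; ¬q ∨ p there: w0:T, w2:F, w4:T, w5:T, w6:T. ✗
— 1 world.
For p ∧ ◇q:
w0: p is T, ◇q is T. ✓
w1: p is T, ◇q is T. ✓
w2: p is F, ◇q is T. ✗
w3: p is F, ◇q is T. ✗
w4: p is F, ◇q is T. ✗
w5: p is T, ◇q is T. ✓
w6: p is F, ◇q is T. ✗
— 3 worlds.

1 and 3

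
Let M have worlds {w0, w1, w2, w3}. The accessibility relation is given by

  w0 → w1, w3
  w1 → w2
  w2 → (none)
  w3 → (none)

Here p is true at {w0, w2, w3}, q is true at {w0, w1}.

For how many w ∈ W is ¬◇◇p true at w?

3

w0: ◇◇p is T. ✗
w1: ◇◇p is F. ✓
w2: ◇◇p is F. ✓
w3: ◇◇p is F. ✓
Satisfying worlds: {w1, w2, w3}.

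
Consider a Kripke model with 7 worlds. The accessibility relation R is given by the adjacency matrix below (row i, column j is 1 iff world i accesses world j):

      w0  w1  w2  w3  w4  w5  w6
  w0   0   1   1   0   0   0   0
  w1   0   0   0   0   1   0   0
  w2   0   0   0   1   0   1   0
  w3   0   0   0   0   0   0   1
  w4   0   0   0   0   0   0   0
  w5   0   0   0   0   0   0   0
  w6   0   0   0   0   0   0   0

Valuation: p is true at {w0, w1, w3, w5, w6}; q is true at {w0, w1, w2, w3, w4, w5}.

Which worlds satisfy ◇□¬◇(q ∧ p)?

w0: successors {w1, w2}; □¬◇(q ∧ p) there: w1:T, w2:T. ✓
w1: successors {w4}; □¬◇(q ∧ p) there: w4:T. ✓
w2: successors {w3, w5}; □¬◇(q ∧ p) there: w3:T, w5:T. ✓
w3: successors {w6}; □¬◇(q ∧ p) there: w6:T. ✓
w4: no successors, so ◇□¬◇(q ∧ p) fails. ✗
w5: no successors, so ◇□¬◇(q ∧ p) fails. ✗
w6: no successors, so ◇□¬◇(q ∧ p) fails. ✗

{w0, w1, w2, w3}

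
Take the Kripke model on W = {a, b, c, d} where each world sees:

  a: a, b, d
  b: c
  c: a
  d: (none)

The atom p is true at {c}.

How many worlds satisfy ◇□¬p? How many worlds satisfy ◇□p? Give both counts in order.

For ◇□¬p:
a: successors {a, b, d}; □¬p there: a:T, b:F, d:T. ✓
b: successors {c}; □¬p there: c:T. ✓
c: successors {a}; □¬p there: a:T. ✓
d: no successors, so ◇□¬p fails. ✗
— 3 worlds.
For ◇□p:
a: successors {a, b, d}; □p there: a:F, b:T, d:T. ✓
b: successors {c}; □p there: c:F. ✗
c: successors {a}; □p there: a:F. ✗
d: no successors, so ◇□p fails. ✗
— 1 world.

3 and 1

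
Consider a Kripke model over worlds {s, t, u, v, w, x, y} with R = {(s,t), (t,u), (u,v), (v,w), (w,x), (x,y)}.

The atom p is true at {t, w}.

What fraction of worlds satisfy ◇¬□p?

4/7

s: successors {t}; ¬□p there: t:T. ✓
t: successors {u}; ¬□p there: u:T. ✓
u: successors {v}; ¬□p there: v:F. ✗
v: successors {w}; ¬□p there: w:T. ✓
w: successors {x}; ¬□p there: x:T. ✓
x: successors {y}; ¬□p there: y:F. ✗
y: no successors, so ◇¬□p fails. ✗
That's 4 of 7 worlds, so 4/7.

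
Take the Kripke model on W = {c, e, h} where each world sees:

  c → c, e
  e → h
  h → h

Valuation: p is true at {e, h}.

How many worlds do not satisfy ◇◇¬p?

c: successors {c, e}; ◇¬p there: c:T, e:F. ✓
e: successors {h}; ◇¬p there: h:F. ✗
h: successors {h}; ◇¬p there: h:F. ✗
Satisfying worlds: {c}.
So ◇◇¬p fails at the other 2 worlds.

2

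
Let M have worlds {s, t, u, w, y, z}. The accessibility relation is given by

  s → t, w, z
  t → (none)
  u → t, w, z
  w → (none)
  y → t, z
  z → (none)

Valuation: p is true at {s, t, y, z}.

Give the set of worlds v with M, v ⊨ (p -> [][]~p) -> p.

s: p -> [][]~p is T, p is T. ✓
t: p -> [][]~p is T, p is T. ✓
u: p -> [][]~p is T, p is F. ✗
w: p -> [][]~p is T, p is F. ✗
y: p -> [][]~p is T, p is T. ✓
z: p -> [][]~p is T, p is T. ✓

{s, t, y, z}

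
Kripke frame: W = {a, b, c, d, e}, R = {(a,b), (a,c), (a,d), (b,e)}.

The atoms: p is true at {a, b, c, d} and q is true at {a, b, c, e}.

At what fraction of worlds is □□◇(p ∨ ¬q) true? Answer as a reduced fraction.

4/5

a: successors {b, c, d}; □◇(p ∨ ¬q) there: b:F, c:T, d:T. ✗
b: successors {e}; □◇(p ∨ ¬q) there: e:T. ✓
c: no successors, so □□◇(p ∨ ¬q) holds vacuously. ✓
d: no successors, so □□◇(p ∨ ¬q) holds vacuously. ✓
e: no successors, so □□◇(p ∨ ¬q) holds vacuously. ✓
That's 4 of 5 worlds, so 4/5.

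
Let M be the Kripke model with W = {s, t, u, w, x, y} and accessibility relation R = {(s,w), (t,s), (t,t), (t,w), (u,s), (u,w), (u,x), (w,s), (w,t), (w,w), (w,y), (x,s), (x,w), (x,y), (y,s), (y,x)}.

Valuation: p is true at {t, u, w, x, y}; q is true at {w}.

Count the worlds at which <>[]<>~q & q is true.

1

s: <>[]<>~q is F, q is F. ✗
t: <>[]<>~q is T, q is F. ✗
u: <>[]<>~q is T, q is F. ✗
w: <>[]<>~q is T, q is T. ✓
x: <>[]<>~q is T, q is F. ✗
y: <>[]<>~q is T, q is F. ✗
Satisfying worlds: {w}.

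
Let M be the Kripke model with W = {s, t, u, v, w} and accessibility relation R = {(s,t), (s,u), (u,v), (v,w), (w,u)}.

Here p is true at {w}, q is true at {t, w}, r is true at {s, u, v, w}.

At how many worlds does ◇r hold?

s: successors {t, u}; r there: t:F, u:T. ✓
t: no successors, so ◇r fails. ✗
u: successors {v}; r there: v:T. ✓
v: successors {w}; r there: w:T. ✓
w: successors {u}; r there: u:T. ✓
Satisfying worlds: {s, u, v, w}.

4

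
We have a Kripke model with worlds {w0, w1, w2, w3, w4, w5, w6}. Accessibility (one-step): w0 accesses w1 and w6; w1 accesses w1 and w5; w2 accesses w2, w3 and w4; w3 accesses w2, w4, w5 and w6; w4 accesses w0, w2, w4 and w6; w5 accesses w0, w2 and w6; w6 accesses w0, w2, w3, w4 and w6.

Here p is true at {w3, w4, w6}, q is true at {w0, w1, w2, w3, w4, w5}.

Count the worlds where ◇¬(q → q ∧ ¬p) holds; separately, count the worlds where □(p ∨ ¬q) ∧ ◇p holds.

4 and 0

For ◇¬(q → q ∧ ¬p):
w0: successors {w1, w6}; ¬(q → q ∧ ¬p) there: w1:F, w6:F. ✗
w1: successors {w1, w5}; ¬(q → q ∧ ¬p) there: w1:F, w5:F. ✗
w2: successors {w2, w3, w4}; ¬(q → q ∧ ¬p) there: w2:F, w3:T, w4:T. ✓
w3: successors {w2, w4, w5, w6}; ¬(q → q ∧ ¬p) there: w2:F, w4:T, w5:F, w6:F. ✓
w4: successors {w0, w2, w4, w6}; ¬(q → q ∧ ¬p) there: w0:F, w2:F, w4:T, w6:F. ✓
w5: successors {w0, w2, w6}; ¬(q → q ∧ ¬p) there: w0:F, w2:F, w6:F. ✗
w6: successors {w0, w2, w3, w4, w6}; ¬(q → q ∧ ¬p) there: w0:F, w2:F, w3:T, w4:T, w6:F. ✓
— 4 worlds.
For □(p ∨ ¬q) ∧ ◇p:
w0: □(p ∨ ¬q) is F, ◇p is T. ✗
w1: □(p ∨ ¬q) is F, ◇p is F. ✗
w2: □(p ∨ ¬q) is F, ◇p is T. ✗
w3: □(p ∨ ¬q) is F, ◇p is T. ✗
w4: □(p ∨ ¬q) is F, ◇p is T. ✗
w5: □(p ∨ ¬q) is F, ◇p is T. ✗
w6: □(p ∨ ¬q) is F, ◇p is T. ✗
— 0 worlds.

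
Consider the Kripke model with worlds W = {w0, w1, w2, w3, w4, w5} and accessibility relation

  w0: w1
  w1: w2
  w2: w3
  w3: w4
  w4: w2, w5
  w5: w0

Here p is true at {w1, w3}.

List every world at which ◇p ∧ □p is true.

{w0, w2}

w0: ◇p is T, □p is T. ✓
w1: ◇p is F, □p is F. ✗
w2: ◇p is T, □p is T. ✓
w3: ◇p is F, □p is F. ✗
w4: ◇p is F, □p is F. ✗
w5: ◇p is F, □p is F. ✗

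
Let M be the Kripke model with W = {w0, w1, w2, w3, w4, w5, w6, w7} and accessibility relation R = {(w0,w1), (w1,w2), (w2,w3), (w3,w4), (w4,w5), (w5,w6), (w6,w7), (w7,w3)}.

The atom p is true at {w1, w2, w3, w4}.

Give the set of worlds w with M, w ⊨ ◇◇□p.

{w0, w1, w5, w6}

w0: successors {w1}; ◇□p there: w1:T. ✓
w1: successors {w2}; ◇□p there: w2:T. ✓
w2: successors {w3}; ◇□p there: w3:F. ✗
w3: successors {w4}; ◇□p there: w4:F. ✗
w4: successors {w5}; ◇□p there: w5:F. ✗
w5: successors {w6}; ◇□p there: w6:T. ✓
w6: successors {w7}; ◇□p there: w7:T. ✓
w7: successors {w3}; ◇□p there: w3:F. ✗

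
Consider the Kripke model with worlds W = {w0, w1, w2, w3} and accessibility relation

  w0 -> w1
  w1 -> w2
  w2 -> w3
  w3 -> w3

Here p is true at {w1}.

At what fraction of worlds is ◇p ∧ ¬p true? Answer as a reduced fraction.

1/4

w0: ◇p is T, ¬p is T. ✓
w1: ◇p is F, ¬p is F. ✗
w2: ◇p is F, ¬p is T. ✗
w3: ◇p is F, ¬p is T. ✗
That's 1 of 4 worlds, so 1/4.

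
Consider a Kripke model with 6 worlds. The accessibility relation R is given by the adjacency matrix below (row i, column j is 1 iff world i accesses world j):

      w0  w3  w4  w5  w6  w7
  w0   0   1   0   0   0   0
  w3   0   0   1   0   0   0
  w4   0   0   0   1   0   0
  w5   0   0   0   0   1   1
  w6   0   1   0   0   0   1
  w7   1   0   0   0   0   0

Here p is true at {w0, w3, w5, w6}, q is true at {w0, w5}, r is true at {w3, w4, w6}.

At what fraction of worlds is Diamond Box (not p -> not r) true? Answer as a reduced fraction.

5/6

w0: successors {w3}; Box (not p -> not r) there: w3:F. ✗
w3: successors {w4}; Box (not p -> not r) there: w4:T. ✓
w4: successors {w5}; Box (not p -> not r) there: w5:T. ✓
w5: successors {w6, w7}; Box (not p -> not r) there: w6:T, w7:T. ✓
w6: successors {w3, w7}; Box (not p -> not r) there: w3:F, w7:T. ✓
w7: successors {w0}; Box (not p -> not r) there: w0:T. ✓
That's 5 of 6 worlds, so 5/6.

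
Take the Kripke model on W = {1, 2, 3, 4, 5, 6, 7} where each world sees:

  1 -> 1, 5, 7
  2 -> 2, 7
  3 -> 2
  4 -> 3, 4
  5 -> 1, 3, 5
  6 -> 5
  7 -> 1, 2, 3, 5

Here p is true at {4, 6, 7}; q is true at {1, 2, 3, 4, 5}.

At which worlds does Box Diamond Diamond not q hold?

{1, 2, 3, 5, 6, 7}

1: successors {1, 5, 7}; Diamond Diamond not q there: 1:T, 5:T, 7:T. ✓
2: successors {2, 7}; Diamond Diamond not q there: 2:T, 7:T. ✓
3: successors {2}; Diamond Diamond not q there: 2:T. ✓
4: successors {3, 4}; Diamond Diamond not q there: 3:T, 4:F. ✗
5: successors {1, 3, 5}; Diamond Diamond not q there: 1:T, 3:T, 5:T. ✓
6: successors {5}; Diamond Diamond not q there: 5:T. ✓
7: successors {1, 2, 3, 5}; Diamond Diamond not q there: 1:T, 2:T, 3:T, 5:T. ✓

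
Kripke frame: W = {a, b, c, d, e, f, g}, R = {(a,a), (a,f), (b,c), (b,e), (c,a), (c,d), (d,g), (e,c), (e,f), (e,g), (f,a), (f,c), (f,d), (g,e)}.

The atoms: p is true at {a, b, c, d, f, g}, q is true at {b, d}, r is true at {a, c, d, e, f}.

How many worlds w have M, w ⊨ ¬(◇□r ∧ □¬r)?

a: ◇□r ∧ □¬r is F. ✓
b: ◇□r ∧ □¬r is F. ✓
c: ◇□r ∧ □¬r is F. ✓
d: ◇□r ∧ □¬r is T. ✗
e: ◇□r ∧ □¬r is F. ✓
f: ◇□r ∧ □¬r is F. ✓
g: ◇□r ∧ □¬r is F. ✓
Satisfying worlds: {a, b, c, e, f, g}.

6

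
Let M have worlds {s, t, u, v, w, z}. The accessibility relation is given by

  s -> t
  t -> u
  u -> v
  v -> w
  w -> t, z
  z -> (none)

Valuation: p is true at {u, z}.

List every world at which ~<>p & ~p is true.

{s, v}

s: ~<>p is T, ~p is T. ✓
t: ~<>p is F, ~p is T. ✗
u: ~<>p is T, ~p is F. ✗
v: ~<>p is T, ~p is T. ✓
w: ~<>p is F, ~p is T. ✗
z: ~<>p is T, ~p is F. ✗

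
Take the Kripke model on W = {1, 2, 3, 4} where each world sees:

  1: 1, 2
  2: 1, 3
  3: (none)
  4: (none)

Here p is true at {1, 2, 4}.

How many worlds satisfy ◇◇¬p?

1: successors {1, 2}; ◇¬p there: 1:F, 2:T. ✓
2: successors {1, 3}; ◇¬p there: 1:F, 3:F. ✗
3: no successors, so ◇◇¬p fails. ✗
4: no successors, so ◇◇¬p fails. ✗
Satisfying worlds: {1}.

1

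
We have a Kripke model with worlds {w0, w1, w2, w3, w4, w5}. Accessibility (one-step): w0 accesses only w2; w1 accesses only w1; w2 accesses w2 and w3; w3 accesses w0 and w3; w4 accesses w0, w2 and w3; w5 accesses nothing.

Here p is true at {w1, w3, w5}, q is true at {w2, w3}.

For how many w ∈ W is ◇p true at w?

4

w0: successors {w2}; p there: w2:F. ✗
w1: successors {w1}; p there: w1:T. ✓
w2: successors {w2, w3}; p there: w2:F, w3:T. ✓
w3: successors {w0, w3}; p there: w0:F, w3:T. ✓
w4: successors {w0, w2, w3}; p there: w0:F, w2:F, w3:T. ✓
w5: no successors, so ◇p fails. ✗
Satisfying worlds: {w1, w2, w3, w4}.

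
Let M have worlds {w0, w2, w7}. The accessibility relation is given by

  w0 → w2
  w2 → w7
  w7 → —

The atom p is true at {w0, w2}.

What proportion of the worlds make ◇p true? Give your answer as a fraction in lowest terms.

w0: successors {w2}; p there: w2:T. ✓
w2: successors {w7}; p there: w7:F. ✗
w7: no successors, so ◇p fails. ✗
That's 1 of 3 worlds, so 1/3.

1/3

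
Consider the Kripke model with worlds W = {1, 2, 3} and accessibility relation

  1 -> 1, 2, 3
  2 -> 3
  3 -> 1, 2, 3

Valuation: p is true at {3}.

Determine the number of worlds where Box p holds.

1

1: successors {1, 2, 3}; p there: 1:F, 2:F, 3:T. ✗
2: successors {3}; p there: 3:T. ✓
3: successors {1, 2, 3}; p there: 1:F, 2:F, 3:T. ✗
Satisfying worlds: {2}.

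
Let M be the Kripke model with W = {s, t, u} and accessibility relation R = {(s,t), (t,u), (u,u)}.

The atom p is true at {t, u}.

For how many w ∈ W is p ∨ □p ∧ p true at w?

s: p is F, □p ∧ p is F. ✗
t: p is T, □p ∧ p is T. ✓
u: p is T, □p ∧ p is T. ✓
Satisfying worlds: {t, u}.

2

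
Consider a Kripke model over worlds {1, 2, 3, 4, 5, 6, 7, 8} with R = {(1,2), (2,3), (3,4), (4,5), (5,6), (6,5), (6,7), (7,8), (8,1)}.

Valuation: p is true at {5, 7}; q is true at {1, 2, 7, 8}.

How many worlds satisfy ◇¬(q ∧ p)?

1: successors {2}; ¬(q ∧ p) there: 2:T. ✓
2: successors {3}; ¬(q ∧ p) there: 3:T. ✓
3: successors {4}; ¬(q ∧ p) there: 4:T. ✓
4: successors {5}; ¬(q ∧ p) there: 5:T. ✓
5: successors {6}; ¬(q ∧ p) there: 6:T. ✓
6: successors {5, 7}; ¬(q ∧ p) there: 5:T, 7:F. ✓
7: successors {8}; ¬(q ∧ p) there: 8:T. ✓
8: successors {1}; ¬(q ∧ p) there: 1:T. ✓
Satisfying worlds: {1, 2, 3, 4, 5, 6, 7, 8}.

8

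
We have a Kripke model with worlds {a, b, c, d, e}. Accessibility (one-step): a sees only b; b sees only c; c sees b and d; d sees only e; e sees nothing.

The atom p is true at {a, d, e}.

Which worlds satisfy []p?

{d, e}

a: successors {b}; p there: b:F. ✗
b: successors {c}; p there: c:F. ✗
c: successors {b, d}; p there: b:F, d:T. ✗
d: successors {e}; p there: e:T. ✓
e: no successors, so []p holds vacuously. ✓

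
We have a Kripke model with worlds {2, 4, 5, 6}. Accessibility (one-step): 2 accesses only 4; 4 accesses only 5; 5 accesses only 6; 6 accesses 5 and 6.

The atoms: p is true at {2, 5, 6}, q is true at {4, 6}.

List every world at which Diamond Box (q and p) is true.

2: successors {4}; Box (q and p) there: 4:F. ✗
4: successors {5}; Box (q and p) there: 5:T. ✓
5: successors {6}; Box (q and p) there: 6:F. ✗
6: successors {5, 6}; Box (q and p) there: 5:T, 6:F. ✓

{4, 6}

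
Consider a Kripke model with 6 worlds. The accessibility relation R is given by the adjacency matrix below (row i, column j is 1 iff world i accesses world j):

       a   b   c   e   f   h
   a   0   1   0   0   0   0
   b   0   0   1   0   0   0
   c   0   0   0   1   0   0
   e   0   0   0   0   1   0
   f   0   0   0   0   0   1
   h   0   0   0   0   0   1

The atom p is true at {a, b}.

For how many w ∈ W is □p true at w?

a: successors {b}; p there: b:T. ✓
b: successors {c}; p there: c:F. ✗
c: successors {e}; p there: e:F. ✗
e: successors {f}; p there: f:F. ✗
f: successors {h}; p there: h:F. ✗
h: successors {h}; p there: h:F. ✗
Satisfying worlds: {a}.

1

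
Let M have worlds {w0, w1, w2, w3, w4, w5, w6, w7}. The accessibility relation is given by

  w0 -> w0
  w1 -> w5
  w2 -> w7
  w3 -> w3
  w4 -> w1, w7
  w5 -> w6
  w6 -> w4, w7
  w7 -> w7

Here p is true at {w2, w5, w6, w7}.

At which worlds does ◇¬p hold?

w0: successors {w0}; ¬p there: w0:T. ✓
w1: successors {w5}; ¬p there: w5:F. ✗
w2: successors {w7}; ¬p there: w7:F. ✗
w3: successors {w3}; ¬p there: w3:T. ✓
w4: successors {w1, w7}; ¬p there: w1:T, w7:F. ✓
w5: successors {w6}; ¬p there: w6:F. ✗
w6: successors {w4, w7}; ¬p there: w4:T, w7:F. ✓
w7: successors {w7}; ¬p there: w7:F. ✗

{w0, w3, w4, w6}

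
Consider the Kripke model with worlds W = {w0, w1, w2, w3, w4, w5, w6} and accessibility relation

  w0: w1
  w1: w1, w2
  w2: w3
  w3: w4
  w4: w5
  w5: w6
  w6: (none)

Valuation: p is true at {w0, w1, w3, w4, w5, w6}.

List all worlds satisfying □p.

w0: successors {w1}; p there: w1:T. ✓
w1: successors {w1, w2}; p there: w1:T, w2:F. ✗
w2: successors {w3}; p there: w3:T. ✓
w3: successors {w4}; p there: w4:T. ✓
w4: successors {w5}; p there: w5:T. ✓
w5: successors {w6}; p there: w6:T. ✓
w6: no successors, so □p holds vacuously. ✓

{w0, w2, w3, w4, w5, w6}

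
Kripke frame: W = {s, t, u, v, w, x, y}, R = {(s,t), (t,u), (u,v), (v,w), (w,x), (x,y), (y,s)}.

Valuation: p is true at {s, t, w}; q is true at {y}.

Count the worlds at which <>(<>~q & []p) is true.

s: successors {t}; <>~q & []p there: t:F. ✗
t: successors {u}; <>~q & []p there: u:F. ✗
u: successors {v}; <>~q & []p there: v:T. ✓
v: successors {w}; <>~q & []p there: w:F. ✗
w: successors {x}; <>~q & []p there: x:F. ✗
x: successors {y}; <>~q & []p there: y:T. ✓
y: successors {s}; <>~q & []p there: s:T. ✓
Satisfying worlds: {u, x, y}.

3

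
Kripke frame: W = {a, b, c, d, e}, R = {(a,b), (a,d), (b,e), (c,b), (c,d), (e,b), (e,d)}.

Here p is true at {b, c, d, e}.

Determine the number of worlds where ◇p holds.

4

a: successors {b, d}; p there: b:T, d:T. ✓
b: successors {e}; p there: e:T. ✓
c: successors {b, d}; p there: b:T, d:T. ✓
d: no successors, so ◇p fails. ✗
e: successors {b, d}; p there: b:T, d:T. ✓
Satisfying worlds: {a, b, c, e}.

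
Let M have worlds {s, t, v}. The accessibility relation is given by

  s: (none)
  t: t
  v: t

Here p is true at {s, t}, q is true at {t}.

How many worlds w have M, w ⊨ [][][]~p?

1

s: no successors, so [][][]~p holds vacuously. ✓
t: successors {t}; [][]~p there: t:F. ✗
v: successors {t}; [][]~p there: t:F. ✗
Satisfying worlds: {s}.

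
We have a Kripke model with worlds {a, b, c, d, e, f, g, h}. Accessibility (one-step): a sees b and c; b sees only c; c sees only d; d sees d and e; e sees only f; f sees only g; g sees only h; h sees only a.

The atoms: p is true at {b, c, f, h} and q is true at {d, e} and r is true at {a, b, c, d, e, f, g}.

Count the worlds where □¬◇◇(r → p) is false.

5

a: successors {b, c}; ¬◇◇(r → p) there: b:T, c:T. ✓
b: successors {c}; ¬◇◇(r → p) there: c:T. ✓
c: successors {d}; ¬◇◇(r → p) there: d:F. ✗
d: successors {d, e}; ¬◇◇(r → p) there: d:F, e:T. ✗
e: successors {f}; ¬◇◇(r → p) there: f:F. ✗
f: successors {g}; ¬◇◇(r → p) there: g:T. ✓
g: successors {h}; ¬◇◇(r → p) there: h:F. ✗
h: successors {a}; ¬◇◇(r → p) there: a:F. ✗
Satisfying worlds: {a, b, f}.
So □¬◇◇(r → p) fails at the other 5 worlds.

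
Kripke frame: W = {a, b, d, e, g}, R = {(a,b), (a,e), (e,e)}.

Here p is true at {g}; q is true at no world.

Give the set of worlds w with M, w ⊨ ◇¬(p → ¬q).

∅

a: successors {b, e}; ¬(p → ¬q) there: b:F, e:F. ✗
b: no successors, so ◇¬(p → ¬q) fails. ✗
d: no successors, so ◇¬(p → ¬q) fails. ✗
e: successors {e}; ¬(p → ¬q) there: e:F. ✗
g: no successors, so ◇¬(p → ¬q) fails. ✗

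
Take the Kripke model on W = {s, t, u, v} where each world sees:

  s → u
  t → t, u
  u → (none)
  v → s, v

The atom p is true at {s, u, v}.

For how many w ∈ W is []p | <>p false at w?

0

s: []p is T, <>p is T. ✓
t: []p is F, <>p is T. ✓
u: []p is T, <>p is F. ✓
v: []p is T, <>p is T. ✓
Satisfying worlds: {s, t, u, v}.
So []p | <>p fails at the other 0 worlds.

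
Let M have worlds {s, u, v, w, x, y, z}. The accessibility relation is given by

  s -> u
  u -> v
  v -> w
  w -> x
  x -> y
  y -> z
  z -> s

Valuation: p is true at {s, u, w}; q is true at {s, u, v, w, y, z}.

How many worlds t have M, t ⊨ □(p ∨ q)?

s: successors {u}; p ∨ q there: u:T. ✓
u: successors {v}; p ∨ q there: v:T. ✓
v: successors {w}; p ∨ q there: w:T. ✓
w: successors {x}; p ∨ q there: x:F. ✗
x: successors {y}; p ∨ q there: y:T. ✓
y: successors {z}; p ∨ q there: z:T. ✓
z: successors {s}; p ∨ q there: s:T. ✓
Satisfying worlds: {s, u, v, x, y, z}.

6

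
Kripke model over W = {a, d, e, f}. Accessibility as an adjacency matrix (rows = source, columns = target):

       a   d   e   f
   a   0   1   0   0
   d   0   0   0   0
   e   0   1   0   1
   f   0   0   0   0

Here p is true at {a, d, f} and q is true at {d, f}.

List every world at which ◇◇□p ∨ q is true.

{d, f}

a: ◇◇□p is F, q is F. ✗
d: ◇◇□p is F, q is T. ✓
e: ◇◇□p is F, q is F. ✗
f: ◇◇□p is F, q is T. ✓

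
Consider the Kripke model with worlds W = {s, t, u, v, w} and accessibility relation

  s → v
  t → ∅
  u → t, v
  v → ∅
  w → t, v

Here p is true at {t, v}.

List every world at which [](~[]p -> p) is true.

{s, t, u, v, w}

s: successors {v}; ~[]p -> p there: v:T. ✓
t: no successors, so [](~[]p -> p) holds vacuously. ✓
u: successors {t, v}; ~[]p -> p there: t:T, v:T. ✓
v: no successors, so [](~[]p -> p) holds vacuously. ✓
w: successors {t, v}; ~[]p -> p there: t:T, v:T. ✓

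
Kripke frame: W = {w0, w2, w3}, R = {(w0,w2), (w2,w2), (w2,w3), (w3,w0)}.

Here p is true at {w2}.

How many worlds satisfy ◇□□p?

1

w0: successors {w2}; □□p there: w2:F. ✗
w2: successors {w2, w3}; □□p there: w2:F, w3:T. ✓
w3: successors {w0}; □□p there: w0:F. ✗
Satisfying worlds: {w2}.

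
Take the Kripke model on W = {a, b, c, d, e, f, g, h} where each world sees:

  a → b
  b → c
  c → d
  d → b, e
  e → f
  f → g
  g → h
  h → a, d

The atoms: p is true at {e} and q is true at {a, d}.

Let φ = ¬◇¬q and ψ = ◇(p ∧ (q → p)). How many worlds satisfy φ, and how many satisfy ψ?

2 and 1

For ¬◇¬q:
a: ◇¬q is T. ✗
b: ◇¬q is T. ✗
c: ◇¬q is F. ✓
d: ◇¬q is T. ✗
e: ◇¬q is T. ✗
f: ◇¬q is T. ✗
g: ◇¬q is T. ✗
h: ◇¬q is F. ✓
— 2 worlds.
For ◇(p ∧ (q → p)):
a: successors {b}; p ∧ (q → p) there: b:F. ✗
b: successors {c}; p ∧ (q → p) there: c:F. ✗
c: successors {d}; p ∧ (q → p) there: d:F. ✗
d: successors {b, e}; p ∧ (q → p) there: b:F, e:T. ✓
e: successors {f}; p ∧ (q → p) there: f:F. ✗
f: successors {g}; p ∧ (q → p) there: g:F. ✗
g: successors {h}; p ∧ (q → p) there: h:F. ✗
h: successors {a, d}; p ∧ (q → p) there: a:F, d:F. ✗
— 1 world.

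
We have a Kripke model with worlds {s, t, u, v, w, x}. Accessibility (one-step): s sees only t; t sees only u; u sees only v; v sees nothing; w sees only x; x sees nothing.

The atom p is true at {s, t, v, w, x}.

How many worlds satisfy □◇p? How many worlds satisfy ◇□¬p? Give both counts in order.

For □◇p:
s: successors {t}; ◇p there: t:F. ✗
t: successors {u}; ◇p there: u:T. ✓
u: successors {v}; ◇p there: v:F. ✗
v: no successors, so □◇p holds vacuously. ✓
w: successors {x}; ◇p there: x:F. ✗
x: no successors, so □◇p holds vacuously. ✓
— 3 worlds.
For ◇□¬p:
s: successors {t}; □¬p there: t:T. ✓
t: successors {u}; □¬p there: u:F. ✗
u: successors {v}; □¬p there: v:T. ✓
v: no successors, so ◇□¬p fails. ✗
w: successors {x}; □¬p there: x:T. ✓
x: no successors, so ◇□¬p fails. ✗
— 3 worlds.

3 and 3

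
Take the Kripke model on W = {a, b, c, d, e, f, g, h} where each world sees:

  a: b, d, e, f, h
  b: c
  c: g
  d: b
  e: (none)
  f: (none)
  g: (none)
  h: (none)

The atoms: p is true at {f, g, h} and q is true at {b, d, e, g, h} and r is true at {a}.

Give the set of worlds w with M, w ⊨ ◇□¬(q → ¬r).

a: successors {b, d, e, f, h}; □¬(q → ¬r) there: b:F, d:F, e:T, f:T, h:T. ✓
b: successors {c}; □¬(q → ¬r) there: c:F. ✗
c: successors {g}; □¬(q → ¬r) there: g:T. ✓
d: successors {b}; □¬(q → ¬r) there: b:F. ✗
e: no successors, so ◇□¬(q → ¬r) fails. ✗
f: no successors, so ◇□¬(q → ¬r) fails. ✗
g: no successors, so ◇□¬(q → ¬r) fails. ✗
h: no successors, so ◇□¬(q → ¬r) fails. ✗

{a, c}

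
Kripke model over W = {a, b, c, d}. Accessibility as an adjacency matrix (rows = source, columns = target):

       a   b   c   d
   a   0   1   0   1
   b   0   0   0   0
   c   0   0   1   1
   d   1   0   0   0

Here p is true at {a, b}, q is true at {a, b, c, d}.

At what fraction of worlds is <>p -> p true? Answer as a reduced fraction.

a: <>p is T, p is T. ✓
b: <>p is F, p is T. ✓
c: <>p is F, p is F. ✓
d: <>p is T, p is F. ✗
That's 3 of 4 worlds, so 3/4.

3/4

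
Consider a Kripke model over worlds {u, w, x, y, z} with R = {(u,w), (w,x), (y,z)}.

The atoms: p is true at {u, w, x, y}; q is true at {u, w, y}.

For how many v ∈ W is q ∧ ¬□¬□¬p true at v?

u: q is T, ¬□¬□¬p is F. ✗
w: q is T, ¬□¬□¬p is T. ✓
x: q is F, ¬□¬□¬p is F. ✗
y: q is T, ¬□¬□¬p is T. ✓
z: q is F, ¬□¬□¬p is F. ✗
Satisfying worlds: {w, y}.

2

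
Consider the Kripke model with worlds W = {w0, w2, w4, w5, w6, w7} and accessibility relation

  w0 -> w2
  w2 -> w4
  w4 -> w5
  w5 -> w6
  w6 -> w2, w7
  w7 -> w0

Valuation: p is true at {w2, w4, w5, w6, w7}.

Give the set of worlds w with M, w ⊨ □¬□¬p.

{w0, w2, w4, w5, w7}

w0: successors {w2}; ¬□¬p there: w2:T. ✓
w2: successors {w4}; ¬□¬p there: w4:T. ✓
w4: successors {w5}; ¬□¬p there: w5:T. ✓
w5: successors {w6}; ¬□¬p there: w6:T. ✓
w6: successors {w2, w7}; ¬□¬p there: w2:T, w7:F. ✗
w7: successors {w0}; ¬□¬p there: w0:T. ✓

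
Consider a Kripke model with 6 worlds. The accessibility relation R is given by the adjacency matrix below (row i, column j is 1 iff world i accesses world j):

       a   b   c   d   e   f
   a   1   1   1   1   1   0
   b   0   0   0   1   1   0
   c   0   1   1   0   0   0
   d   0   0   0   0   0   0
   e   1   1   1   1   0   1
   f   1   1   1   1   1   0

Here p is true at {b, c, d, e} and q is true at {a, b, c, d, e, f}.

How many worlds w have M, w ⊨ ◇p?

a: successors {a, b, c, d, e}; p there: a:F, b:T, c:T, d:T, e:T. ✓
b: successors {d, e}; p there: d:T, e:T. ✓
c: successors {b, c}; p there: b:T, c:T. ✓
d: no successors, so ◇p fails. ✗
e: successors {a, b, c, d, f}; p there: a:F, b:T, c:T, d:T, f:F. ✓
f: successors {a, b, c, d, e}; p there: a:F, b:T, c:T, d:T, e:T. ✓
Satisfying worlds: {a, b, c, e, f}.

5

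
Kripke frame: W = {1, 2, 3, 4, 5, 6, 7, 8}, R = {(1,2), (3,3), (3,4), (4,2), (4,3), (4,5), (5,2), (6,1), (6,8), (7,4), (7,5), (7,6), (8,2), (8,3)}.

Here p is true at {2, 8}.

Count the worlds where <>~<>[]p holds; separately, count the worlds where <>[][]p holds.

5 and 6

For <>~<>[]p:
1: successors {2}; ~<>[]p there: 2:T. ✓
2: no successors, so <>~<>[]p fails. ✗
3: successors {3, 4}; ~<>[]p there: 3:T, 4:F. ✓
4: successors {2, 3, 5}; ~<>[]p there: 2:T, 3:T, 5:F. ✓
5: successors {2}; ~<>[]p there: 2:T. ✓
6: successors {1, 8}; ~<>[]p there: 1:F, 8:F. ✗
7: successors {4, 5, 6}; ~<>[]p there: 4:F, 5:F, 6:F. ✗
8: successors {2, 3}; ~<>[]p there: 2:T, 3:T. ✓
— 5 worlds.
For <>[][]p:
1: successors {2}; [][]p there: 2:T. ✓
2: no successors, so <>[][]p fails. ✗
3: successors {3, 4}; [][]p there: 3:F, 4:F. ✗
4: successors {2, 3, 5}; [][]p there: 2:T, 3:F, 5:T. ✓
5: successors {2}; [][]p there: 2:T. ✓
6: successors {1, 8}; [][]p there: 1:T, 8:F. ✓
7: successors {4, 5, 6}; [][]p there: 4:F, 5:T, 6:F. ✓
8: successors {2, 3}; [][]p there: 2:T, 3:F. ✓
— 6 worlds.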